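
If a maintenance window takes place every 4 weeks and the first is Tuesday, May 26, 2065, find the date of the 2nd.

Jun 23, 2065

The 2nd occurrence is 1 interval after the first: 1 × 28 = 28 days after May 26, 2065.
May has 31 days — 5 days to the end of May leaves 23.
23 days into Jun → Jun 23, 2065.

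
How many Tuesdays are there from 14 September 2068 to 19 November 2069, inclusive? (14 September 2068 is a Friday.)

14 September 2068 is a Friday; the first Tuesday on or after it is 18 September 2068 (4 days later).
From 18 September 2068 to 19 November 2069: 104 + 323 = 427 days (rest of 2068, to 19 November 2069 in 2069).
427 ÷ 7 = 61 full weeks with remainder 0, so 61 more Tuesdays after the first → 62.

62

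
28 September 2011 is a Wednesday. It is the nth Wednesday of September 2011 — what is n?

Day 28 falls in week ⌈28/7⌉ of the month.
Days 1–7 hold the 1st Wednesday, 8–14 the 2nd, 15–21 the 3rd, 22–28 the 4th, 29–31 the 5th.
28 is in the range for the 4th.

4th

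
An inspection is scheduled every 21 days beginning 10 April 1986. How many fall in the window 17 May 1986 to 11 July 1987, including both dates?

Occurrences land 21·i days after 10 April 1986 for i = 0, 1, 2, …
17 May 1986 is 37 days after the start; 37 ÷ 21 = 1 remainder 16; since the remainder is 16, round up to i = 2. First occurrence in the window: #3 on 22 May 1986 (2×21 = 42 days in).
11 July 1987 is 457 days after the start; 457 ÷ 21 = 21 remainder 16. Last occurrence in the window: #22 on 25 June 1987.
Occurrences #3 through #22: 20 in total.

20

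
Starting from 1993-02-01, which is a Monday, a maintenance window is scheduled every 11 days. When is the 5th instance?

The 5th occurrence is 4 intervals after the first: 4 × 11 = 44 days after 1993-02-01.
February has 28 days — 27 days to the end of February leaves 17.
17 days into March → 1993-03-17.

1993-03-17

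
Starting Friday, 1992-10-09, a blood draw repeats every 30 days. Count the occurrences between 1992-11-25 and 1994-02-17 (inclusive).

15

Occurrences land 30·i days after 1992-10-09 for i = 0, 1, 2, …
1992-11-25 is 47 days after the start; 47 ÷ 30 = 1 remainder 17; since the remainder is 17, round up to i = 2. First occurrence in the window: #3 on 1992-12-08 (2×30 = 60 days in).
1994-02-17 is 496 days after the start; 496 ÷ 30 = 16 remainder 16. Last occurrence in the window: #17 on 1994-02-01.
Occurrences #3 through #17: 15 in total.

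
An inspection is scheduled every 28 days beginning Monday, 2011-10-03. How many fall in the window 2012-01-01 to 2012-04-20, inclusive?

Occurrences land 28·i days after 2011-10-03 for i = 0, 1, 2, …
2012-01-01 is 90 days after the start; 90 ÷ 28 = 3 remainder 6; since the remainder is 6, round up to i = 4. First occurrence in the window: #5 on 2012-01-23 (4×28 = 112 days in).
2012-04-20 is 200 days after the start; 200 ÷ 28 = 7 remainder 4. Last occurrence in the window: #8 on 2012-04-16.
Occurrences #5 through #8: 4 in total.

4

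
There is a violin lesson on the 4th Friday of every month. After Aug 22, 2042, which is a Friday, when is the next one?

Sep 26, 2042

Aug 2042 starts on a Friday; its first Friday is the 1st, so the 4th Friday is the 22nd — Aug 22, 2042.
That is not after Aug 22, 2042, so look at Sep 2042.
Sep 2042 starts on a Monday; its first Friday is the 5th, so the 4th Friday is the 26th — Sep 26, 2042.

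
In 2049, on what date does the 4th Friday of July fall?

July 2049 begins on a Thursday, so the first Friday is July 2 (1 day later).
The 4th Friday is 3 weeks later: 2 + 21 = 23.

23 July 2049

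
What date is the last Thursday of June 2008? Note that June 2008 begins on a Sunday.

June 2008 begins on a Sunday, so the first Thursday is June 5 (4 days later).
June 2008 has 30 days. Adding weeks: 5, 12, 19, 26 — the last one ≤ 30 is the 26th.

June 26, 2008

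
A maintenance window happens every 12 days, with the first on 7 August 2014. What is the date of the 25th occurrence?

The 25th occurrence is 24 intervals after the first: 24 × 12 = 288 days after 7 August 2014.
August has 31 days — 24 days to the end of August leaves 264.
September has 30 days (234 left).
October has 31 days (203 left).
November has 30 days (173 left).
December has 31 days (142 left).
January has 31 days (111 left).
February has 28 days (83 left).
March has 31 days (52 left).
April has 30 days (22 left).
22 days into May → 22 May 2015.

22 May 2015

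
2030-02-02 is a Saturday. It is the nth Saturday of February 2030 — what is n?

1st

Day 2 falls in week ⌈2/7⌉ of the month.
Days 1–7 hold the 1st Saturday, 8–14 the 2nd, 15–21 the 3rd, 22–28 the 4th, 29–31 the 5th.
2 is in the range for the 1st.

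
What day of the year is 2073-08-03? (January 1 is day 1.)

Days in months before August: 31 + 28 + 31 + 30 + 31 + 30 + 31 = 212.
Plus 3 days into August → day 215.

215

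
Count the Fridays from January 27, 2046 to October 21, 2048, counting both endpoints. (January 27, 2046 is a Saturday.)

January 27, 2046 is a Saturday; the first Friday on or after it is February 2, 2046 (6 days later).
From February 2, 2046 to October 21, 2048: 332 + 365 + 295 = 992 days (rest of 2046, 2047, to October 21, 2048 in 2048).
992 ÷ 7 = 141 full weeks with remainder 5, so 141 more Fridays after the first → 142.

142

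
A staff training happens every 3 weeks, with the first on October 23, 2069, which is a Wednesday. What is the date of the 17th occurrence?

September 24, 2070

The 17th occurrence is 16 intervals after the first: 16 × 21 = 336 days after October 23, 2069.
October has 31 days — 8 days to the end of October leaves 328.
November has 30 days (298 left).
December has 31 days (267 left).
January has 31 days (236 left).
February has 28 days (208 left).
March has 31 days (177 left).
April has 30 days (147 left).
May has 31 days (116 left).
June has 30 days (86 left).
July has 31 days (55 left).
August has 31 days (24 left).
24 days into September → September 24, 2070.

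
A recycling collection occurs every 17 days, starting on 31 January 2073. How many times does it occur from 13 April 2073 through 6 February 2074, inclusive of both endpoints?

Occurrences land 17·i days after 31 January 2073 for i = 0, 1, 2, …
13 April 2073 is 72 days after the start; 72 ÷ 17 = 4 remainder 4; since the remainder is 4, round up to i = 5. First occurrence in the window: #6 on 26 April 2073 (5×17 = 85 days in).
6 February 2074 is 371 days after the start; 371 ÷ 17 = 21 remainder 14. Last occurrence in the window: #22 on 23 January 2074.
Occurrences #6 through #22: 17 in total.

17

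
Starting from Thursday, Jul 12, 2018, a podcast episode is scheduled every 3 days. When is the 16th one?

The 16th occurrence is 15 intervals after the first: 15 × 3 = 45 days after Jul 12, 2018.
Jul has 31 days — 19 days to the end of Jul leaves 26.
26 days into Aug → Aug 26, 2018.

Aug 26, 2018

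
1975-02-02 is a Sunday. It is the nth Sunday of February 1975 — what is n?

1st

Day 2 falls in week ⌈2/7⌉ of the month.
Days 1–7 hold the 1st Sunday, 8–14 the 2nd, 15–21 the 3rd, 22–28 the 4th, 29–31 the 5th.
2 is in the range for the 1st.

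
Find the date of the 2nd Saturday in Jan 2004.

The first Saturday of Jan 2004 is Jan 3.
The 2nd Saturday is 1 weeks later: 3 + 7 = 10.

Jan 10, 2004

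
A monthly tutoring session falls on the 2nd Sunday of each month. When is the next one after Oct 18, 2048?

Nov 8, 2048

Oct 2048 starts on a Thursday; its first Sunday is the 4th, so the 2nd Sunday is the 11th — Oct 11, 2048.
That is not after Oct 18, 2048, so look at Nov 2048.
Nov 2048 starts on a Sunday; its first Sunday is the 1st, so the 2nd Sunday is the 8th — Nov 8, 2048.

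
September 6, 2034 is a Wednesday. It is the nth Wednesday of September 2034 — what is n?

Day 6 falls in week ⌈6/7⌉ of the month.
Days 1–7 hold the 1st Wednesday, 8–14 the 2nd, 15–21 the 3rd, 22–28 the 4th, 29–31 the 5th.
6 is in the range for the 1st.

1st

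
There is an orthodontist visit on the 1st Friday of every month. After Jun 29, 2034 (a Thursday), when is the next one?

Jun 2034 starts on a Thursday, so its 1st Friday is Jun 2, 2034 (1 day in).
That is not after Jun 29, 2034, so look at Jul 2034.
Jul 2034 starts on a Saturday, so its 1st Friday is Jul 7, 2034 (6 days in).

Jul 7, 2034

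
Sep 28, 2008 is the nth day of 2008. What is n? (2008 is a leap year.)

272

Days in months before Sep: 31 + 29 + 31 + 30 + 31 + 30 + 31 + 31 = 244.
Plus 28 days into Sep → day 272.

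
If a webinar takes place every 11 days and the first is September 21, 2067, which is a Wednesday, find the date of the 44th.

January 6, 2069

The 44th occurrence is 43 intervals after the first: 43 × 11 = 473 days after September 21, 2067.
September has 30 days — 9 days to the end of September leaves 464.
From end of September to end of 2067 is 92 days (372 left).
2068 has 366 days (6 left).
6 days into January → January 6, 2069.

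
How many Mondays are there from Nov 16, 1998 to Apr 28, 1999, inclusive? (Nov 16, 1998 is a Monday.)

Nov 16, 1998 is a Monday; the first Monday on or after it is Nov 16, 1998.
From Nov 16, 1998 to Apr 28, 1999: 14 + 31 + 31 + 28 + 31 + 28 = 163 days (rest of Nov, Dec, Jan, Feb, Mar, Apr).
163 ÷ 7 = 23 full weeks with remainder 2, so 23 more Mondays after the first → 24.

24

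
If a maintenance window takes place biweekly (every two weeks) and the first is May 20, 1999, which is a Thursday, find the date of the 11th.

The 11th occurrence is 10 intervals after the first: 10 × 14 = 140 days after May 20, 1999.
May has 31 days — 11 days to the end of May leaves 129.
June has 30 days (99 left).
July has 31 days (68 left).
August has 31 days (37 left).
September has 30 days (7 left).
7 days into October → October 7, 1999.

October 7, 1999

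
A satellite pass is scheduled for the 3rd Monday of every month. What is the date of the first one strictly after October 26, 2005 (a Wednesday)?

November 21, 2005

October 2005 starts on a Saturday; its first Monday is the 3rd, so the 3rd Monday is the 17th — October 17, 2005.
That is not after October 26, 2005, so look at November 2005.
November 2005 starts on a Tuesday; its first Monday is the 7th, so the 3rd Monday is the 21st — November 21, 2005.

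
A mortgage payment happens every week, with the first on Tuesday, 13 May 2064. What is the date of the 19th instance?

The 19th occurrence is 18 intervals after the first: 18 × 7 = 126 days after 13 May 2064.
May has 31 days — 18 days to the end of May leaves 108.
June has 30 days (78 left).
July has 31 days (47 left).
August has 31 days (16 left).
16 days into September → 16 September 2064.

16 September 2064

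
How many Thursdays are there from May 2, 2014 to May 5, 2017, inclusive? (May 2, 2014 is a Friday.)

May 2, 2014 is a Friday; the first Thursday on or after it is May 8, 2014 (6 days later).
From May 8, 2014 to May 5, 2017: 237 + 365 + 366 + 125 = 1093 days (rest of 2014, 2015, 2016, to May 5, 2017 in 2017).
1093 ÷ 7 = 156 full weeks with remainder 1, so 156 more Thursdays after the first → 157.

157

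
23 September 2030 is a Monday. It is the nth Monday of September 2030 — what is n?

Day 23 falls in week ⌈23/7⌉ of the month.
Days 1–7 hold the 1st Monday, 8–14 the 2nd, 15–21 the 3rd, 22–28 the 4th, 29–31 the 5th.
23 is in the range for the 4th.

4th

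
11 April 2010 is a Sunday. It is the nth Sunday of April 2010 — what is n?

2nd

Day 11 falls in week ⌈11/7⌉ of the month.
Days 1–7 hold the 1st Sunday, 8–14 the 2nd, 15–21 the 3rd, 22–28 the 4th, 29–31 the 5th.
11 is in the range for the 2nd.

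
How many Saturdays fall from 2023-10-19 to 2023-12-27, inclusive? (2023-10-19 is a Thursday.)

10

2023-10-19 is a Thursday; the first Saturday on or after it is 2023-10-21 (2 days later).
From 2023-10-21 to 2023-12-27: 10 + 30 + 27 = 67 days (rest of October, November, December).
67 ÷ 7 = 9 full weeks with remainder 4, so 9 more Saturdays after the first → 10.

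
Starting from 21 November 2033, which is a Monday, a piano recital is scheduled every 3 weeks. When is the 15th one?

11 September 2034

The 15th occurrence is 14 intervals after the first: 14 × 21 = 294 days after 21 November 2033.
November has 30 days — 9 days to the end of November leaves 285.
December has 31 days (254 left).
January has 31 days (223 left).
February has 28 days (195 left).
March has 31 days (164 left).
April has 30 days (134 left).
May has 31 days (103 left).
June has 30 days (73 left).
July has 31 days (42 left).
August has 31 days (11 left).
11 days into September → 11 September 2034.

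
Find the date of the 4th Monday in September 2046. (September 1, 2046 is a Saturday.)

2046-09-24

September 2046 begins on a Saturday, so the first Monday is September 3 (2 days later).
The 4th Monday is 3 weeks later: 3 + 21 = 24.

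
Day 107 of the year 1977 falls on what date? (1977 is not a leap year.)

17 April 1977

January has 31 days (107 − 31 = 76 remain).
February has 28 days (76 − 28 = 48 remain).
March has 31 days (48 − 31 = 17 remain).
17 into April → April 17.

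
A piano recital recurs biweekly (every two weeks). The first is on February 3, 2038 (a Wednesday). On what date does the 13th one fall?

July 21, 2038

The 13th occurrence is 12 intervals after the first: 12 × 14 = 168 days after February 3, 2038.
February has 28 days — 25 days to the end of February leaves 143.
March has 31 days (112 left).
April has 30 days (82 left).
May has 31 days (51 left).
June has 30 days (21 left).
21 days into July → July 21, 2038.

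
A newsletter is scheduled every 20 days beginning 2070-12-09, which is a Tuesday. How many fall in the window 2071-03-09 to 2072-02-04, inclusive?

17

Occurrences land 20·i days after 2070-12-09 for i = 0, 1, 2, …
2071-03-09 is 90 days after the start; 90 ÷ 20 = 4 remainder 10; since the remainder is 10, round up to i = 5. First occurrence in the window: #6 on 2071-03-19 (5×20 = 100 days in).
2072-02-04 is 422 days after the start; 422 ÷ 20 = 21 remainder 2. Last occurrence in the window: #22 on 2072-02-02.
Occurrences #6 through #22: 17 in total.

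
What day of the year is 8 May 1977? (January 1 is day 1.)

128

Days in months before May: 31 + 28 + 31 + 30 = 120.
Plus 8 days into May → day 128.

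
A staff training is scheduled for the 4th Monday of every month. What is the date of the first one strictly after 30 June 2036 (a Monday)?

June 2036 starts on a Sunday; its first Monday is the 2nd, so the 4th Monday is the 23rd — 23 June 2036.
That is not after 30 June 2036, so look at July 2036.
July 2036 starts on a Tuesday; its first Monday is the 7th, so the 4th Monday is the 28th — 28 July 2036.

28 July 2036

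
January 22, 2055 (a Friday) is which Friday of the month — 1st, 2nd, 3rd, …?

Day 22 falls in week ⌈22/7⌉ of the month.
Days 1–7 hold the 1st Friday, 8–14 the 2nd, 15–21 the 3rd, 22–28 the 4th, 29–31 the 5th.
22 is in the range for the 4th.

4th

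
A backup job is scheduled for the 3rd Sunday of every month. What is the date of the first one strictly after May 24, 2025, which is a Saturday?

June 15, 2025

May 2025 starts on a Thursday; its first Sunday is the 4th, so the 3rd Sunday is the 18th — May 18, 2025.
That is not after May 24, 2025, so look at June 2025.
June 2025 starts on a Sunday; its first Sunday is the 1st, so the 3rd Sunday is the 15th — June 15, 2025.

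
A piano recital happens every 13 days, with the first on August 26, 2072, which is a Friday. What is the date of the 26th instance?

The 26th occurrence is 25 intervals after the first: 25 × 13 = 325 days after August 26, 2072.
August has 31 days — 5 days to the end of August leaves 320.
September has 30 days (290 left).
October has 31 days (259 left).
November has 30 days (229 left).
December has 31 days (198 left).
January has 31 days (167 left).
February has 28 days (139 left).
March has 31 days (108 left).
April has 30 days (78 left).
May has 31 days (47 left).
June has 30 days (17 left).
17 days into July → July 17, 2073.

July 17, 2073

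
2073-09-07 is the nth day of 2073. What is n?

250

Days in months before September: 31 + 28 + 31 + 30 + 31 + 30 + 31 + 31 = 243.
Plus 7 days into September → day 250.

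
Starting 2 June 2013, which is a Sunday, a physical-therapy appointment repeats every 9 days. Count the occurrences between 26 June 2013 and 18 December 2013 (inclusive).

20

Occurrences land 9·i days after 2 June 2013 for i = 0, 1, 2, …
26 June 2013 is 24 days after the start; 24 ÷ 9 = 2 remainder 6; since the remainder is 6, round up to i = 3. First occurrence in the window: #4 on 29 June 2013 (3×9 = 27 days in).
18 December 2013 is 199 days after the start; 199 ÷ 9 = 22 remainder 1. Last occurrence in the window: #23 on 17 December 2013.
Occurrences #4 through #23: 20 in total.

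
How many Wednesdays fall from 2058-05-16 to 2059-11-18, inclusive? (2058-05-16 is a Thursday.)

2058-05-16 is a Thursday; the first Wednesday on or after it is 2058-05-22 (6 days later).
From 2058-05-22 to 2059-11-18: 223 + 322 = 545 days (rest of 2058, to 2059-11-18 in 2059).
545 ÷ 7 = 77 full weeks with remainder 6, so 77 more Wednesdays after the first → 78.

78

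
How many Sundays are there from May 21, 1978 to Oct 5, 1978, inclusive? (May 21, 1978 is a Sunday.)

20

May 21, 1978 is a Sunday; the first Sunday on or after it is May 21, 1978.
From May 21, 1978 to Oct 5, 1978: 10 + 30 + 31 + 31 + 30 + 5 = 137 days (rest of May, Jun, Jul, Aug, Sep, Oct).
137 ÷ 7 = 19 full weeks with remainder 4, so 19 more Sundays after the first → 20.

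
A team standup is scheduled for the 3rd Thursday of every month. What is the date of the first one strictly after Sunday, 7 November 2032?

November 2032 starts on a Monday; its first Thursday is the 4th, so the 3rd Thursday is the 18th — 18 November 2032.
18 November 2032 is after 7 November 2032, so that is the next one.

18 November 2032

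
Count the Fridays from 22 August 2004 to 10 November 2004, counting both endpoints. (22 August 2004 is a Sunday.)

11

22 August 2004 is a Sunday; the first Friday on or after it is 27 August 2004 (5 days later).
From 27 August 2004 to 10 November 2004: 4 + 30 + 31 + 10 = 75 days (rest of August, September, October, November).
75 ÷ 7 = 10 full weeks with remainder 5, so 10 more Fridays after the first → 11.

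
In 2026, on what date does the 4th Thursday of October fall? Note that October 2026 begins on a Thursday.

October 2026 begins on a Thursday, so the first Thursday is October 1.
The 4th Thursday is 3 weeks later: 1 + 21 = 22.

22 October 2026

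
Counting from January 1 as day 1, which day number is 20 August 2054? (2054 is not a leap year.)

Days in months before August: 31 + 28 + 31 + 30 + 31 + 30 + 31 = 212.
Plus 20 days into August → day 232.

232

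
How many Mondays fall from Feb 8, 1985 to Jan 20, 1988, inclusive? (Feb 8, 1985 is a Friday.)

Feb 8, 1985 is a Friday; the first Monday on or after it is Feb 11, 1985 (3 days later).
From Feb 11, 1985 to Jan 20, 1988: 323 + 365 + 365 + 20 = 1073 days (rest of 1985, 1986, 1987, to Jan 20, 1988 in 1988).
1073 ÷ 7 = 153 full weeks with remainder 2, so 153 more Mondays after the first → 154.

154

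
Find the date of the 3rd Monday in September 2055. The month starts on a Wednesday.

September 20, 2055

September 2055 begins on a Wednesday, so the first Monday is September 6 (5 days later).
The 3rd Monday is 2 weeks later: 6 + 14 = 20.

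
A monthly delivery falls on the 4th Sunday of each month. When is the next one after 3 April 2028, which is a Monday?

April 2028 starts on a Saturday; its first Sunday is the 2nd, so the 4th Sunday is the 23rd — 23 April 2028.
23 April 2028 is after 3 April 2028, so that is the next one.

23 April 2028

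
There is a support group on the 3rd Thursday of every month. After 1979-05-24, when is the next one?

May 1979 starts on a Tuesday; its first Thursday is the 3rd, so the 3rd Thursday is the 17th — 1979-05-17.
That is not after 1979-05-24, so look at June 1979.
June 1979 starts on a Friday; its first Thursday is the 7th, so the 3rd Thursday is the 21st — 1979-06-21.

1979-06-21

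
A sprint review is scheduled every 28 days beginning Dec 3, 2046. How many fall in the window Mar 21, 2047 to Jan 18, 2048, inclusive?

Occurrences land 28·i days after Dec 3, 2046 for i = 0, 1, 2, …
Mar 21, 2047 is 108 days after the start; 108 ÷ 28 = 3 remainder 24; since the remainder is 24, round up to i = 4. First occurrence in the window: #5 on Mar 25, 2047 (4×28 = 112 days in).
Jan 18, 2048 is 411 days after the start; 411 ÷ 28 = 14 remainder 19. Last occurrence in the window: #15 on Dec 30, 2047.
Occurrences #5 through #15: 11 in total.

11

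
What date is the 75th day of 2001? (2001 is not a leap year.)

March 16, 2001

January has 31 days (75 − 31 = 44 remain).
February has 28 days (44 − 28 = 16 remain).
16 into March → March 16.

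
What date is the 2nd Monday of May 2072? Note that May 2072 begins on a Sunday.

May 2072 begins on a Sunday, so the first Monday is May 2 (1 day later).
The 2nd Monday is 1 weeks later: 2 + 7 = 9.

2072-05-09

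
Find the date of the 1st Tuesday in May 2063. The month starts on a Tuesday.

May 1, 2063

May 2063 begins on a Tuesday, so the first Tuesday is May 1.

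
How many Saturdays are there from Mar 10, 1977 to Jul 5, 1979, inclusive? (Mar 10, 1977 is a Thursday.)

Mar 10, 1977 is a Thursday; the first Saturday on or after it is Mar 12, 1977 (2 days later).
From Mar 12, 1977 to Jul 5, 1979: 294 + 365 + 186 = 845 days (rest of 1977, 1978, to Jul 5, 1979 in 1979).
845 ÷ 7 = 120 full weeks with remainder 5, so 120 more Saturdays after the first → 121.

121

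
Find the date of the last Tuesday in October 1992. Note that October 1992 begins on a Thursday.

October 1992 begins on a Thursday, so the first Tuesday is October 6 (5 days later).
October 1992 has 31 days. Adding weeks: 6, 13, 20, 27 — the last one ≤ 31 is the 27th.

27 October 1992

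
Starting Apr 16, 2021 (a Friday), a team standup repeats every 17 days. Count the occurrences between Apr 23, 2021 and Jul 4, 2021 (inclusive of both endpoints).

4

Occurrences land 17·i days after Apr 16, 2021 for i = 0, 1, 2, …
Apr 23, 2021 is 7 days after the start; 7 ÷ 17 = 0 remainder 7; since the remainder is 7, round up to i = 1. First occurrence in the window: #2 on May 3, 2021 (1×17 = 17 days in).
Jul 4, 2021 is 79 days after the start; 79 ÷ 17 = 4 remainder 11. Last occurrence in the window: #5 on Jun 23, 2021.
Occurrences #2 through #5: 4 in total.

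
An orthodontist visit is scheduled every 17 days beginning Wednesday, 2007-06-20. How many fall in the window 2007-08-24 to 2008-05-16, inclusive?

Occurrences land 17·i days after 2007-06-20 for i = 0, 1, 2, …
2007-08-24 is 65 days after the start; 65 ÷ 17 = 3 remainder 14; since the remainder is 14, round up to i = 4. First occurrence in the window: #5 on 2007-08-27 (4×17 = 68 days in).
2008-05-16 is 331 days after the start; 331 ÷ 17 = 19 remainder 8. Last occurrence in the window: #20 on 2008-05-08.
Occurrences #5 through #20: 16 in total.

16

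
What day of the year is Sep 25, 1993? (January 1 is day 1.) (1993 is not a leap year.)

Days in months before Sep: 31 + 28 + 31 + 30 + 31 + 30 + 31 + 31 = 243.
Plus 25 days into Sep → day 268.

268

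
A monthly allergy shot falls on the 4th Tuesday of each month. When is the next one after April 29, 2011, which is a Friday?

April 2011 starts on a Friday; its first Tuesday is the 5th, so the 4th Tuesday is the 26th — April 26, 2011.
That is not after April 29, 2011, so look at May 2011.
May 2011 starts on a Sunday; its first Tuesday is the 3rd, so the 4th Tuesday is the 24th — May 24, 2011.

May 24, 2011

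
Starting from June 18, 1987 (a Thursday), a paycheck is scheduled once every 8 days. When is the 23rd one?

The 23rd occurrence is 22 intervals after the first: 22 × 8 = 176 days after June 18, 1987.
June has 30 days — 12 days to the end of June leaves 164.
July has 31 days (133 left).
August has 31 days (102 left).
September has 30 days (72 left).
October has 31 days (41 left).
November has 30 days (11 left).
11 days into December → December 11, 1987.

December 11, 1987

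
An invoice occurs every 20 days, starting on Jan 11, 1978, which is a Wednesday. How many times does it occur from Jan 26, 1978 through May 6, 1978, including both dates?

5

Occurrences land 20·i days after Jan 11, 1978 for i = 0, 1, 2, …
Jan 26, 1978 is 15 days after the start; 15 ÷ 20 = 0 remainder 15; since the remainder is 15, round up to i = 1. First occurrence in the window: #2 on Jan 31, 1978 (1×20 = 20 days in).
May 6, 1978 is 115 days after the start; 115 ÷ 20 = 5 remainder 15. Last occurrence in the window: #6 on Apr 21, 1978.
Occurrences #2 through #6: 5 in total.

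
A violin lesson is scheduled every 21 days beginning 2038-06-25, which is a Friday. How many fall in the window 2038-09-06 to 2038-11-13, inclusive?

Occurrences land 21·i days after 2038-06-25 for i = 0, 1, 2, …
2038-09-06 is 73 days after the start; 73 ÷ 21 = 3 remainder 10; since the remainder is 10, round up to i = 4. First occurrence in the window: #5 on 2038-09-17 (4×21 = 84 days in).
2038-11-13 is 141 days after the start; 141 ÷ 21 = 6 remainder 15. Last occurrence in the window: #7 on 2038-10-29.
Occurrences #5 through #7: 3 in total.

3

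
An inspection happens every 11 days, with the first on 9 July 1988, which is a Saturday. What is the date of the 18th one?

The 18th occurrence is 17 intervals after the first: 17 × 11 = 187 days after 9 July 1988.
July has 31 days — 22 days to the end of July leaves 165.
August has 31 days (134 left).
September has 30 days (104 left).
October has 31 days (73 left).
November has 30 days (43 left).
December has 31 days (12 left).
12 days into January → 12 January 1989.

12 January 1989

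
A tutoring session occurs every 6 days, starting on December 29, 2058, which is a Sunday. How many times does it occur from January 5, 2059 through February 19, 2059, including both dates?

Occurrences land 6·i days after December 29, 2058 for i = 0, 1, 2, …
January 5, 2059 is 7 days after the start; 7 ÷ 6 = 1 remainder 1; since the remainder is 1, round up to i = 2. First occurrence in the window: #3 on January 10, 2059 (2×6 = 12 days in).
February 19, 2059 is 52 days after the start; 52 ÷ 6 = 8 remainder 4. Last occurrence in the window: #9 on February 15, 2059.
Occurrences #3 through #9: 7 in total.

7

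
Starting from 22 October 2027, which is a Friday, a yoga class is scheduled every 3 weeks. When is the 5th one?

14 January 2028

The 5th occurrence is 4 intervals after the first: 4 × 21 = 84 days after 22 October 2027.
October has 31 days — 9 days to the end of October leaves 75.
November has 30 days (45 left).
December has 31 days (14 left).
14 days into January → 14 January 2028.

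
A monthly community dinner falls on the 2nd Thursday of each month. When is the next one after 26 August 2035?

August 2035 starts on a Wednesday; its first Thursday is the 2nd, so the 2nd Thursday is the 9th — 9 August 2035.
That is not after 26 August 2035, so look at September 2035.
September 2035 starts on a Saturday; its first Thursday is the 6th, so the 2nd Thursday is the 13th — 13 September 2035.

13 September 2035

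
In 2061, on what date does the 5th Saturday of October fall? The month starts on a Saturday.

October 29, 2061

October 2061 begins on a Saturday, so the first Saturday is October 1.
The 5th Saturday is 4 weeks later: 1 + 28 = 29.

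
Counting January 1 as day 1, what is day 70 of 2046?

January has 31 days (70 − 31 = 39 remain).
February has 28 days (39 − 28 = 11 remain).
11 into March → March 11.

2046-03-11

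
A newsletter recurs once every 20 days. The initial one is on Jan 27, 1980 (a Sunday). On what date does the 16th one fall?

The 16th occurrence is 15 intervals after the first: 15 × 20 = 300 days after Jan 27, 1980.
Jan has 31 days — 4 days to the end of Jan leaves 296.
Feb has 29 days (267 left).
Mar has 31 days (236 left).
Apr has 30 days (206 left).
May has 31 days (175 left).
Jun has 30 days (145 left).
Jul has 31 days (114 left).
Aug has 31 days (83 left).
Sep has 30 days (53 left).
Oct has 31 days (22 left).
22 days into Nov → Nov 22, 1980.

Nov 22, 1980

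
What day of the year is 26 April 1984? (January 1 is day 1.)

Days in months before April: 31 + 29 + 31 = 91.
Plus 26 days into April → day 117.

117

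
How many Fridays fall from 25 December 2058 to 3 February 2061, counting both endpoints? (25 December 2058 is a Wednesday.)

110

25 December 2058 is a Wednesday; the first Friday on or after it is 27 December 2058 (2 days later).
From 27 December 2058 to 3 February 2061: 4 + 365 + 366 + 34 = 769 days (rest of 2058, 2059, 2060, to 3 February 2061 in 2061).
769 ÷ 7 = 109 full weeks with remainder 6, so 109 more Fridays after the first → 110.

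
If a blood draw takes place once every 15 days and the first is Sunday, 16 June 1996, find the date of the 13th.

The 13th occurrence is 12 intervals after the first: 12 × 15 = 180 days after 16 June 1996.
June has 30 days — 14 days to the end of June leaves 166.
July has 31 days (135 left).
August has 31 days (104 left).
September has 30 days (74 left).
October has 31 days (43 left).
November has 30 days (13 left).
13 days into December → 13 December 1996.

13 December 1996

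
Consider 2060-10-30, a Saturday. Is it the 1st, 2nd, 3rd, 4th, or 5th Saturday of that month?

Day 30 falls in week ⌈30/7⌉ of the month.
Days 1–7 hold the 1st Saturday, 8–14 the 2nd, 15–21 the 3rd, 22–28 the 4th, 29–31 the 5th.
30 is in the range for the 5th.

5th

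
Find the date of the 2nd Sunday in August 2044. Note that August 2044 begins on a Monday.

14 August 2044

August 2044 begins on a Monday, so the first Sunday is August 7 (6 days later).
The 2nd Sunday is 1 weeks later: 7 + 7 = 14.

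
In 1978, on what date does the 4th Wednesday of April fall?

26 April 1978

April 1978 begins on a Saturday, so the first Wednesday is April 5 (4 days later).
The 4th Wednesday is 3 weeks later: 5 + 21 = 26.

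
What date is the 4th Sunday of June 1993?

The first Sunday of June 1993 is June 6.
The 4th Sunday is 3 weeks later: 6 + 21 = 27.

1993-06-27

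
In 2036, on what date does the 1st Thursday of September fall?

The first Thursday of September 2036 is September 4.

4 September 2036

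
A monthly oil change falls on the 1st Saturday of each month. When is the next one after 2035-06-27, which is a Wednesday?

June 2035 starts on a Friday, so its 1st Saturday is 2035-06-02 (1 day in).
That is not after 2035-06-27, so look at July 2035.
July 2035 starts on a Sunday, so its 1st Saturday is 2035-07-07 (6 days in).

2035-07-07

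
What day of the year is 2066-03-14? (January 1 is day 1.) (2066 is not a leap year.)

73

Days in months before March: 31 + 28 = 59.
Plus 14 days into March → day 73.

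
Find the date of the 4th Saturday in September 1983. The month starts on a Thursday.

September 24, 1983

September 1983 begins on a Thursday, so the first Saturday is September 3 (2 days later).
The 4th Saturday is 3 weeks later: 3 + 21 = 24.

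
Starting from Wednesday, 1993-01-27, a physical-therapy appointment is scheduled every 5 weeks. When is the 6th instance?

The 6th occurrence is 5 intervals after the first: 5 × 35 = 175 days after 1993-01-27.
January has 31 days — 4 days to the end of January leaves 171.
February has 28 days (143 left).
March has 31 days (112 left).
April has 30 days (82 left).
May has 31 days (51 left).
June has 30 days (21 left).
21 days into July → 1993-07-21.

1993-07-21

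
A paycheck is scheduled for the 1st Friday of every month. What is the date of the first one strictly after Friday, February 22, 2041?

March 1, 2041

February 2041 starts on a Friday, so its 1st Friday is February 1, 2041.
That is not after February 22, 2041, so look at March 2041.
March 2041 starts on a Friday, so its 1st Friday is March 1, 2041.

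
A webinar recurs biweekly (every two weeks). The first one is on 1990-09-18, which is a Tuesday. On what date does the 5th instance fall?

The 5th occurrence is 4 intervals after the first: 4 × 14 = 56 days after 1990-09-18.
September has 30 days — 12 days to the end of September leaves 44.
October has 31 days (13 left).
13 days into November → 1990-11-13.

1990-11-13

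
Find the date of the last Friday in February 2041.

February 22, 2041

The first Friday of February 2041 is February 1.
February 2041 has 28 days. Adding weeks: 1, 8, 15, 22 — the last one ≤ 28 is the 22nd.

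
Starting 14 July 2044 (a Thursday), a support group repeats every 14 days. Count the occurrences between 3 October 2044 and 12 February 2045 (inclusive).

10

Occurrences land 14·i days after 14 July 2044 for i = 0, 1, 2, …
3 October 2044 is 81 days after the start; 81 ÷ 14 = 5 remainder 11; since the remainder is 11, round up to i = 6. First occurrence in the window: #7 on 6 October 2044 (6×14 = 84 days in).
12 February 2045 is 213 days after the start; 213 ÷ 14 = 15 remainder 3. Last occurrence in the window: #16 on 9 February 2045.
Occurrences #7 through #16: 10 in total.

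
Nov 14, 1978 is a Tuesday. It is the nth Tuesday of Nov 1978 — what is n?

Day 14 falls in week ⌈14/7⌉ of the month.
Days 1–7 hold the 1st Tuesday, 8–14 the 2nd, 15–21 the 3rd, 22–28 the 4th, 29–31 the 5th.
14 is in the range for the 2nd.

2nd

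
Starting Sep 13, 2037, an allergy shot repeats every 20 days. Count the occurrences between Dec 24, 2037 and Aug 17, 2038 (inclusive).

Occurrences land 20·i days after Sep 13, 2037 for i = 0, 1, 2, …
Dec 24, 2037 is 102 days after the start; 102 ÷ 20 = 5 remainder 2; since the remainder is 2, round up to i = 6. First occurrence in the window: #7 on Jan 11, 2038 (6×20 = 120 days in).
Aug 17, 2038 is 338 days after the start; 338 ÷ 20 = 16 remainder 18. Last occurrence in the window: #17 on Jul 30, 2038.
Occurrences #7 through #17: 11 in total.

11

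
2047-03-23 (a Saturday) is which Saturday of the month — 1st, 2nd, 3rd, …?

Day 23 falls in week ⌈23/7⌉ of the month.
Days 1–7 hold the 1st Saturday, 8–14 the 2nd, 15–21 the 3rd, 22–28 the 4th, 29–31 the 5th.
23 is in the range for the 4th.

4th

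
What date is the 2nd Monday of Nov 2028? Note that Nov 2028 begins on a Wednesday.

Nov 2028 begins on a Wednesday, so the first Monday is Nov 6 (5 days later).
The 2nd Monday is 1 weeks later: 6 + 7 = 13.

Nov 13, 2028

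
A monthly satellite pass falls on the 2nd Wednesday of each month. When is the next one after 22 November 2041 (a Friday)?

November 2041 starts on a Friday; its first Wednesday is the 6th, so the 2nd Wednesday is the 13th — 13 November 2041.
That is not after 22 November 2041, so look at December 2041.
December 2041 starts on a Sunday; its first Wednesday is the 4th, so the 2nd Wednesday is the 11th — 11 December 2041.

11 December 2041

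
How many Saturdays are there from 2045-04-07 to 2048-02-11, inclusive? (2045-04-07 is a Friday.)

2045-04-07 is a Friday; the first Saturday on or after it is 2045-04-08 (1 day later).
From 2045-04-08 to 2048-02-11: 267 + 365 + 365 + 42 = 1039 days (rest of 2045, 2046, 2047, to 2048-02-11 in 2048).
1039 ÷ 7 = 148 full weeks with remainder 3, so 148 more Saturdays after the first → 149.

149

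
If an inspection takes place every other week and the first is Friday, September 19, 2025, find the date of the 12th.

February 20, 2026

The 12th occurrence is 11 intervals after the first: 11 × 14 = 154 days after September 19, 2025.
September has 30 days — 11 days to the end of September leaves 143.
October has 31 days (112 left).
November has 30 days (82 left).
December has 31 days (51 left).
January has 31 days (20 left).
20 days into February → February 20, 2026.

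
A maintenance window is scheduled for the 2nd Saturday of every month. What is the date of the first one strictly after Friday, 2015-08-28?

August 2015 starts on a Saturday; its first Saturday is the 1st, so the 2nd Saturday is the 8th — 2015-08-08.
That is not after 2015-08-28, so look at September 2015.
September 2015 starts on a Tuesday; its first Saturday is the 5th, so the 2nd Saturday is the 12th — 2015-09-12.

2015-09-12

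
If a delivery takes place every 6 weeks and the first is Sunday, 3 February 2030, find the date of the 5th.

21 July 2030

The 5th occurrence is 4 intervals after the first: 4 × 42 = 168 days after 3 February 2030.
February has 28 days — 25 days to the end of February leaves 143.
March has 31 days (112 left).
April has 30 days (82 left).
May has 31 days (51 left).
June has 30 days (21 left).
21 days into July → 21 July 2030.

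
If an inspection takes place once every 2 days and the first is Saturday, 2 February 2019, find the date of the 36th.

The 36th occurrence is 35 intervals after the first: 35 × 2 = 70 days after 2 February 2019.
February has 28 days — 26 days to the end of February leaves 44.
March has 31 days (13 left).
13 days into April → 13 April 2019.

13 April 2019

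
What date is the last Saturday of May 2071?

May 2071 begins on a Friday, so the first Saturday is May 2 (1 day later).
May 2071 has 31 days. Adding weeks: 2, 9, 16, 23, 30 — the last one ≤ 31 is the 30th.

30 May 2071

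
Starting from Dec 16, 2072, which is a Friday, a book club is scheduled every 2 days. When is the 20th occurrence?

Jan 23, 2073

The 20th occurrence is 19 intervals after the first: 19 × 2 = 38 days after Dec 16, 2072.
Dec has 31 days — 15 days to the end of Dec leaves 23.
23 days into Jan → Jan 23, 2073.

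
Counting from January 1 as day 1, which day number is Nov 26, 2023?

Days in months before Nov: 31 + 28 + 31 + 30 + 31 + 30 + 31 + 31 + 30 + 31 = 304.
Plus 26 days into Nov → day 330.

330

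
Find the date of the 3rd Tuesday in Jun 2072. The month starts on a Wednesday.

Jun 2072 begins on a Wednesday, so the first Tuesday is Jun 7 (6 days later).
The 3rd Tuesday is 2 weeks later: 7 + 14 = 21.

Jun 21, 2072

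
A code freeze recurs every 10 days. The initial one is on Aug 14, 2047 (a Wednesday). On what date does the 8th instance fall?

Oct 23, 2047

The 8th occurrence is 7 intervals after the first: 7 × 10 = 70 days after Aug 14, 2047.
Aug has 31 days — 17 days to the end of Aug leaves 53.
Sep has 30 days (23 left).
23 days into Oct → Oct 23, 2047.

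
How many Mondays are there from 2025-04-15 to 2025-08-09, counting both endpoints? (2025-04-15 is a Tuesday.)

2025-04-15 is a Tuesday; the first Monday on or after it is 2025-04-21 (6 days later).
From 2025-04-21 to 2025-08-09: 9 + 31 + 30 + 31 + 9 = 110 days (rest of April, May, June, July, August).
110 ÷ 7 = 15 full weeks with remainder 5, so 15 more Mondays after the first → 16.

16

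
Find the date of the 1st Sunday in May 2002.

May 2002 begins on a Wednesday, so the first Sunday is May 5 (4 days later).

May 5, 2002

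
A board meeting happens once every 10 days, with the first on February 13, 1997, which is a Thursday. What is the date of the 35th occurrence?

The 35th occurrence is 34 intervals after the first: 34 × 10 = 340 days after February 13, 1997.
February has 28 days — 15 days to the end of February leaves 325.
March has 31 days (294 left).
April has 30 days (264 left).
May has 31 days (233 left).
June has 30 days (203 left).
July has 31 days (172 left).
August has 31 days (141 left).
September has 30 days (111 left).
October has 31 days (80 left).
November has 30 days (50 left).
December has 31 days (19 left).
19 days into January → January 19, 1998.

January 19, 1998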